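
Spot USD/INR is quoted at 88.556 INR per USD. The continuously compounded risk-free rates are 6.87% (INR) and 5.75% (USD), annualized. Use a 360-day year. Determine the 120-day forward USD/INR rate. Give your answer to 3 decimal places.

88.887

F = S·e^((r_INR − r_USD)T) = 88.556 · e^((0.0687 − 0.0575) × 120/360)
= 88.556 · e^0.003733 = 88.556 × 1.003740
F = 88.887 INR per USD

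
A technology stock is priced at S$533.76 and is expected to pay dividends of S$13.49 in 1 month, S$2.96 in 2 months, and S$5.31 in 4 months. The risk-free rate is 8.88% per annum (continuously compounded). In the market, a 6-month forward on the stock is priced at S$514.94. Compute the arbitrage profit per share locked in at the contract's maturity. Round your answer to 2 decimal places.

S$20.62 per share

PV(dividends) I = 13.49·e^(−0.0888·1/12) + 2.96·e^(−0.0888·2/12) + 5.31·e^(−0.0888·4/12) = 21.4622
Fair forward F* = (S − I)·e^(rT) = (533.76 − 21.4622)·e^0.044400 = 512.2978 × 1.045400 = 535.5561
Market S$514.94 < fair 535.5561: forward underpriced → reverse cash-and-carry (short the stock, invest proceeds at r, pay the dividends, go long the forward).
Profit at T = |F_mkt − F*| = |514.94 − 535.5561| = S$20.62 per share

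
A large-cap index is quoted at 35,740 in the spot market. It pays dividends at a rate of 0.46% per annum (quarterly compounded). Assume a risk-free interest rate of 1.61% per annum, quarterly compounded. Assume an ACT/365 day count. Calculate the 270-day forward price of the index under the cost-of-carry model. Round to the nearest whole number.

F = S · (1+r/4)^(4T) / (1+q/4)^(4T)
= 35740 × 1.011957 / 1.003407 = 35740 × 1.008521
F = 36,045

36,045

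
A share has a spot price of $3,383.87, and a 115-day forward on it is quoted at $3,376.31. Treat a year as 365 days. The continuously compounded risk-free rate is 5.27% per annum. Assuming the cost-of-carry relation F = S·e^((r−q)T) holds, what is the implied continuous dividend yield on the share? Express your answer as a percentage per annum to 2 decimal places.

5.98%

From F = S·e^((r−q)T): (r − q) = ln(F/S)/T
ln(3376.31/3383.87) = ln(0.997766) = -0.002236
(r − q) = -0.002236 / (115/365) = -0.007097
q = r − ln(F/S)/T = 0.0527 + 0.007097 = 0.059797
q = 5.98%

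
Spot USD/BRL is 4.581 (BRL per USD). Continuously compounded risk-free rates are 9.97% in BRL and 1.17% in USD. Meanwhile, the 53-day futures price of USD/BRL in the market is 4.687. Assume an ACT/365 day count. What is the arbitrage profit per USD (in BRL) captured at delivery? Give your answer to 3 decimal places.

Fair futures: F* = S·e^(carry·T), with carry = (r_BRL − r_USD) = 0.0997 − 0.0117 = 0.0880
F* = 4.581 · e^(0.0880 × 53/365) = 4.581 · e^0.012778 = 4.581 × 1.012860 = 4.6399
Market 4.687 > fair 4.6399: forward overpriced → cash-and-carry (buy spot, short the forward).
At maturity, profit = |F_mkt − F*| = |4.687 − 4.6399| = 0.047 per USD (in BRL)

0.047 per USD (in BRL)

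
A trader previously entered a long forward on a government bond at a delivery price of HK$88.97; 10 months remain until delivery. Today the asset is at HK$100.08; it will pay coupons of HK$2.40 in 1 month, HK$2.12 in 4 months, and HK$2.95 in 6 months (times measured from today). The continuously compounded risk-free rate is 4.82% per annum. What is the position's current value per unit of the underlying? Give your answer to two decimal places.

PV(remaining coupons) I = 2.40·e^(−0.0482·1/12) + 2.12·e^(−0.0482·4/12) + 2.95·e^(−0.0482·6/12) = 7.3563
Current forward F = (S − I)·e^(rT) = (100.08 − 7.3563)·e^(0.0482·10/12) = 92.7237 × 1.040984 = 96.5239
Value (long) = (F − K)·e^(−rT) = (96.5239 − 88.97) × 0.960629 = 7.2565
Value = HK$7.26

HK$7.26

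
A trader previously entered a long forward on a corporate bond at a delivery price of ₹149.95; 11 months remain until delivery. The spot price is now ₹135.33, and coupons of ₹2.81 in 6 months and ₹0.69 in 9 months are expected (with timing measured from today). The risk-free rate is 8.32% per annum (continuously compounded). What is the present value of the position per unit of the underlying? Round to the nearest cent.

PV(remaining coupons) I = 2.81·e^(−0.0832·6/12) + 0.69·e^(−0.0832·9/12) = 3.3438
Current forward F = (S − I)·e^(rT) = (135.33 − 3.3438)·e^(0.0832·11/12) = 131.9862 × 1.079250 = 142.4461
Value (long) = (F − K)·e^(−rT) = (142.4461 − 149.95) × 0.926569 = -6.9529
Value = -₹6.95

-₹6.95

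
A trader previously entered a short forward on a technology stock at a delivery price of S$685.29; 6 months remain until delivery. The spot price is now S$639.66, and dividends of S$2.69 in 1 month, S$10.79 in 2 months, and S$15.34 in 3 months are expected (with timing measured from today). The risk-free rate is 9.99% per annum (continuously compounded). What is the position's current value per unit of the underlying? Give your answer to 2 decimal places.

PV(remaining dividends) I = 2.69·e^(−0.0999·1/12) + 10.79·e^(−0.0999·2/12) + 15.34·e^(−0.0999·3/12) = 28.2412
Current forward F = (S − I)·e^(rT) = (639.66 − 28.2412)·e^(0.0999·6/12) = 611.4188 × 1.051219 = 642.7351
Value (long) = (F − K)·e^(−rT) = (642.7351 − 685.29) × 0.951277 = -40.4815
Short position value = −(long value) = S$40.48

S$40.48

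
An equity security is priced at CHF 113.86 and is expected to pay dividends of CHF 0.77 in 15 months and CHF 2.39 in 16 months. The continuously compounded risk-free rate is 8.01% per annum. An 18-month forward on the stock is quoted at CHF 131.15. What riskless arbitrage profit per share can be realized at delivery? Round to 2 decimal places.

CHF 5.96 per share

PV(dividends) I = 0.77·e^(−0.0801·15/12) + 2.39·e^(−0.0801·16/12) = 2.8445
Fair forward F* = (S − I)·e^(rT) = (113.86 − 2.8445)·e^0.120150 = 111.0155 × 1.127666 = 125.1884
Market CHF 131.15 > fair 125.1884: forward overpriced → cash-and-carry (borrow at r, buy the stock and collect the dividends, short the forward).
Profit at T = |F_mkt − F*| = |131.15 − 125.1884| = CHF 5.96 per share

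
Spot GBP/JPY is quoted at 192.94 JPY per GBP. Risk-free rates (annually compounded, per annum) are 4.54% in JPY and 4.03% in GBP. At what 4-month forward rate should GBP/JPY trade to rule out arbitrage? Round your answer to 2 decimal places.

193.25

By covered interest parity, F = S · (1+r_JPY)^T / (1+r_GBP)^T
= 192.94 × 1.014910 / 1.013257 = 192.94 × 1.001631
F = 193.25 JPY per GBP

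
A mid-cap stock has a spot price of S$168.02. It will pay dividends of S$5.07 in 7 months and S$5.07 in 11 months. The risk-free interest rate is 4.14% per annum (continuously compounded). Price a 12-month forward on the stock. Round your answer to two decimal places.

S$164.88

PV(dividends) I = 5.07·e^(−0.0414·7/12) + 5.07·e^(−0.0414·11/12)
I = 4.9490 + 4.8812 = 9.8302
F = (S − I)·e^(rT) = (168.02 − 9.8302) · e^(0.0414·12/12)
= 158.1898 · e^0.041400 = 158.1898 × 1.042269 = S$164.88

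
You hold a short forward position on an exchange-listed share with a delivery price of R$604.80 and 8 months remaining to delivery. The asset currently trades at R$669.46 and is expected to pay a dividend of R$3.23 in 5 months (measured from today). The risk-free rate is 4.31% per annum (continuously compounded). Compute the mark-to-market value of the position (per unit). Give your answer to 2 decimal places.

PV(remaining dividends) I = 3.23·e^(−0.0431·5/12) = 3.1725
Current forward F = (S − I)·e^(rT) = (669.46 − 3.1725)·e^(0.0431·8/12) = 666.2875 × 1.029150 = 685.7098
Value (long) = (F − K)·e^(−rT) = (685.7098 − 604.80) × 0.971676 = 78.6181
Short position value = −(long value) = -R$78.62

-R$78.62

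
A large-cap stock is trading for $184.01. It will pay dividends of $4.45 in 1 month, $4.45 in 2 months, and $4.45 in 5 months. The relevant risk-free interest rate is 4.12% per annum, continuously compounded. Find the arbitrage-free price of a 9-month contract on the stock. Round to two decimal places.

PV(dividends) I = 4.45·e^(−0.0412·1/12) + 4.45·e^(−0.0412·2/12) + 4.45·e^(−0.0412·5/12)
I = 4.4347 + 4.4195 + 4.3743 = 13.2285
F = (S − I)·e^(rT) = (184.01 − 13.2285) · e^(0.0412·9/12)
= 170.7815 · e^0.030900 = 170.7815 × 1.031382 = $176.14

$176.14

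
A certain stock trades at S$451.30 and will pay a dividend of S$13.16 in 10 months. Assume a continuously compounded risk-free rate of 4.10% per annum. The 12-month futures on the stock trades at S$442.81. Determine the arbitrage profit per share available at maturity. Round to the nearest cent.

S$14.13 per share

PV(dividends) I = 13.16·e^(−0.0410·10/12) = 12.7180
Fair futures F* = (S − I)·e^(rT) = (451.30 − 12.7180)·e^0.041000 = 438.5820 × 1.041852 = 456.9375
Market S$442.81 < fair 456.9375: forward underpriced → reverse cash-and-carry (short the stock, invest proceeds at r, pay the dividends, go long the forward).
Profit at T = |F_mkt − F*| = |442.81 − 456.9375| = S$14.13 per share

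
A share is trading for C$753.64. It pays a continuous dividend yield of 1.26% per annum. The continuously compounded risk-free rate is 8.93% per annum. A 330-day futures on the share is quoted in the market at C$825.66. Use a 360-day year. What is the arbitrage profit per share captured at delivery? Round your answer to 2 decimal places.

Fair futures: F* = S·e^(carry·T), with carry = (r − q) = 0.0893 − 0.0126 = 0.0767
F* = 753.64 · e^(0.0767 × 330/360) = 753.64 · e^0.070308 = 753.64 × 1.072839 = C$808.5344
Market C$825.66 > fair C$808.5344: forward overpriced → cash-and-carry (buy spot, short the forward).
At maturity, profit = |F_mkt − F*| = |825.66 − 808.5344| = C$17.13 per share

C$17.13 per share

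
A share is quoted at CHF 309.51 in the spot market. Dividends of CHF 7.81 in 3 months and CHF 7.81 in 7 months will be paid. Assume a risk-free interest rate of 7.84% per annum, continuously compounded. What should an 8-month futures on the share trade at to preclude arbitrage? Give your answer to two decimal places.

CHF 310.19

PV(dividends) I = 7.81·e^(−0.0784·3/12) + 7.81·e^(−0.0784·7/12)
I = 7.6584 + 7.4609 = 15.1193
F = (S − I)·e^(rT) = (309.51 − 15.1193) · e^(0.0784·8/12)
= 294.3907 · e^0.052267 = 294.3907 × 1.053657 = CHF 310.19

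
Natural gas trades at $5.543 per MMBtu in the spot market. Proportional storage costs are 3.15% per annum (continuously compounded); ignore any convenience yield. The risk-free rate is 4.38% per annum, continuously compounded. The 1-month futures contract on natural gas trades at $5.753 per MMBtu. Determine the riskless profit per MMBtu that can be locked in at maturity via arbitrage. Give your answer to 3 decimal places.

Fair futures: F* = S·e^(carry·T), with carry = (r + u) = 0.0438 + 0.0315 = 0.0753
F* = 5.543 · e^(0.0753 × 1/12) = 5.543 · e^0.006275 = 5.543 × 1.006295 = $5.5779
Market $5.753 > fair $5.5779: forward overpriced → cash-and-carry (buy spot, short the forward).
At maturity, profit = |F_mkt − F*| = |5.753 − 5.5779| = $0.175 per MMBtu

$0.175 per MMBtu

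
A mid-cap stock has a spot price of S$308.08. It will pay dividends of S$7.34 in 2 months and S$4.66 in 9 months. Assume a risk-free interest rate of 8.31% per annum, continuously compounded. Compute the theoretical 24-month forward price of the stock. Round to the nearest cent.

S$350.07

PV(dividends) I = 7.34·e^(−0.0831·2/12) + 4.66·e^(−0.0831·9/12)
I = 7.2390 + 4.3784 = 11.6174
F = (S − I)·e^(rT) = (308.08 − 11.6174) · e^(0.0831·24/12)
= 296.4626 · e^0.166200 = 296.4626 × 1.180809 = S$350.07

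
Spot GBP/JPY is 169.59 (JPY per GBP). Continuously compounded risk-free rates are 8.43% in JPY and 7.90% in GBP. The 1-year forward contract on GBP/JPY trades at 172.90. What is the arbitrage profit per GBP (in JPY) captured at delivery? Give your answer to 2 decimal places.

2.41 per GBP (in JPY)

Fair forward: F* = S·e^(carry·T), with carry = (r_JPY − r_GBP) = 0.0843 − 0.0790 = 0.0053
F* = 169.59 · e^(0.0053 × 1) = 169.59 · e^0.005300 = 169.59 × 1.005314 = 170.4912
Market 172.90 > fair 170.4912: forward overpriced → cash-and-carry (buy spot, short the forward).
At maturity, profit = |F_mkt − F*| = |172.90 − 170.4912| = 2.41 per GBP (in JPY)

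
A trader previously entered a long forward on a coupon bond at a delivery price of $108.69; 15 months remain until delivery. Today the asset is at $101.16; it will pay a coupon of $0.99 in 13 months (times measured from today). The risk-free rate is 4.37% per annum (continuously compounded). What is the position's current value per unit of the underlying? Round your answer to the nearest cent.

-$2.70

PV(remaining coupons) I = 0.99·e^(−0.0437·13/12) = 0.9442
Current forward F = (S − I)·e^(rT) = (101.16 − 0.9442)·e^(0.0437·15/12) = 100.2158 × 1.056144 = 105.8423
Value (long) = (F − K)·e^(−rT) = (105.8423 − 108.69) × 0.946840 = -2.6963
Value = -$2.70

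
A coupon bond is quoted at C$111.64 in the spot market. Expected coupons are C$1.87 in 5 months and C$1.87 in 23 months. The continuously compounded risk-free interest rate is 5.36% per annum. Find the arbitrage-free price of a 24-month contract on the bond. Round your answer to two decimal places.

PV(coupons) I = 1.87·e^(−0.0536·5/12) + 1.87·e^(−0.0536·23/12)
I = 1.8287 + 1.6874 = 3.5161
F = (S − I)·e^(rT) = (111.64 − 3.5161) · e^(0.0536·24/12)
= 108.1239 · e^0.107200 = 108.1239 × 1.113157 = C$120.36

C$120.36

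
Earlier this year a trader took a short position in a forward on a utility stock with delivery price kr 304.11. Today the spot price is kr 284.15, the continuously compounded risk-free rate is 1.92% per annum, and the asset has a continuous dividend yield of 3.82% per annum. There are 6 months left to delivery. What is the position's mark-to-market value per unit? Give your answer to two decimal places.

kr 22.43

Current fair forward for the remaining 6 months: F = S·e^((r − q)·T), (r − q) = 0.0192 − 0.0382 = -0.0190
F = 284.15 · e^(-0.0190 × 6/12) = 284.15 × 0.990545 = 281.4634
Value of long forward = (F − K)·e^(−rT) = (281.4634 − 304.11) · e^(−0.0192·6/12)
= -22.6466 × 0.990446 = -22.43
Short position value = −(long value) = kr 22.43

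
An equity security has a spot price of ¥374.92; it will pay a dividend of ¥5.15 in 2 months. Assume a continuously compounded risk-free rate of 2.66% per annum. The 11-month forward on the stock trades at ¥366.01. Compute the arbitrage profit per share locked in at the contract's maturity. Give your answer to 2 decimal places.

PV(dividends) I = 5.15·e^(−0.0266·2/12) = 5.1272
Fair forward F* = (S − I)·e^(rT) = (374.92 − 5.1272)·e^0.024383 = 369.7928 × 1.024683 = 378.9204
Market ¥366.01 < fair 378.9204: forward underpriced → reverse cash-and-carry (short the stock, invest proceeds at r, pay the dividends, go long the forward).
Profit at T = |F_mkt − F*| = |366.01 − 378.9204| = ¥12.91 per share

¥12.91 per share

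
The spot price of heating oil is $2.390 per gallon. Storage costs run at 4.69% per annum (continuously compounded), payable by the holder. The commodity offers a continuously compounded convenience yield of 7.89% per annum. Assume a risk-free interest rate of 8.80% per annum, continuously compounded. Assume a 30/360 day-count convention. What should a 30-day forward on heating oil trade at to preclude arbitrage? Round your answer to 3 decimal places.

Net carry = r + u − y = 0.0880 + 0.0469 − 0.0789 = 0.0560
F = S·e^((r+u−y)T) = 2.390 · e^(0.0560 × 30/360) = 2.390 · e^0.004667
= 2.390 × 1.004678 = $2.401 per gallon

$2.401 per gallon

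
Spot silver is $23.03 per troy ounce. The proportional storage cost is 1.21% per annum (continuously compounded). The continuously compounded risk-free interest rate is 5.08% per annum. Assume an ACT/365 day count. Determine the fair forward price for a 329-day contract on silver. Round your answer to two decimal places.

$24.37 per troy ounce

Net carry = r + u − y = 0.0508 + 0.0121 − 0.0000 = 0.0629
F = S·e^((r+u−y)T) = 23.03 · e^(0.0629 × 329/365) = 23.03 · e^0.056696
= 23.03 × 1.058334 = $24.37 per troy ounce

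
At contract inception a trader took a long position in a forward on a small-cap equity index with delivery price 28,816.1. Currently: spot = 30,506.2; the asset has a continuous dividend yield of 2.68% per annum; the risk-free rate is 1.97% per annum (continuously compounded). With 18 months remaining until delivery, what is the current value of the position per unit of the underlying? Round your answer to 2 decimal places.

1327.13

Current fair forward for the remaining 18 months: F = S·e^((r − q)·T), (r − q) = 0.0197 − 0.0268 = -0.0071
F = 30506.2 · e^(-0.0071 × 18/12) = 30506.2 × 0.98940651 = 30183.0329
Value of long forward = (F − K)·e^(−rT) = (30183.0329 − 28816.1) · e^(−0.0197·18/12)
= 1366.9329 × 0.97088233 = 1327.13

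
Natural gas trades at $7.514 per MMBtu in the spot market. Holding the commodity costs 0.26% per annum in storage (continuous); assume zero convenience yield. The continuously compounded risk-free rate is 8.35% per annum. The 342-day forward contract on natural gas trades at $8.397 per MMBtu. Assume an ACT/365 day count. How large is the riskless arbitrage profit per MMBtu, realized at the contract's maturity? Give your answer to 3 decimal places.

Fair forward: F* = S·e^(carry·T), with carry = (r + u) = 0.0835 + 0.0026 = 0.0861
F* = 7.514 · e^(0.0861 × 342/365) = 7.514 · e^0.080675 = 7.514 × 1.084019 = $8.1453
Market $8.397 > fair $8.1453: forward overpriced → cash-and-carry (buy spot, short the forward).
At maturity, profit = |F_mkt − F*| = |8.397 − 8.1453| = $0.252 per MMBtu

$0.252 per MMBtu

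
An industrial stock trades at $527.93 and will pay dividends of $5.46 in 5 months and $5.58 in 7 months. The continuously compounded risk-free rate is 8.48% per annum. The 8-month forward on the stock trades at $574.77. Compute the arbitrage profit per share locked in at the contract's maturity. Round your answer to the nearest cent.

$27.33 per share

PV(dividends) I = 5.46·e^(−0.0848·5/12) + 5.58·e^(−0.0848·7/12) = 10.5811
Fair forward F* = (S − I)·e^(rT) = (527.93 − 10.5811)·e^0.056533 = 517.3489 × 1.058162 = 547.4389
Market $574.77 > fair 547.4389: forward overpriced → cash-and-carry (borrow at r, buy the stock and collect the dividends, short the forward).
Profit at T = |F_mkt − F*| = |574.77 − 547.4389| = $27.33 per share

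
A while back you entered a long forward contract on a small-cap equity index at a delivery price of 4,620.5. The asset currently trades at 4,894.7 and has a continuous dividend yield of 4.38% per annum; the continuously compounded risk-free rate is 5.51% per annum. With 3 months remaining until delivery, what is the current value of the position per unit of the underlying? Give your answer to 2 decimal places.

284.11

Current fair forward for the remaining 3 months: F = S·e^((r − q)·T), (r − q) = 0.0551 − 0.0438 = 0.0113
F = 4894.7 · e^(0.0113 × 3/12) = 4894.7 × 1.00282899 = 4908.5471
Value of long forward = (F − K)·e^(−rT) = (4908.5471 − 4620.5) · e^(−0.0551·3/12)
= 288.0471 × 0.98631944 = 284.11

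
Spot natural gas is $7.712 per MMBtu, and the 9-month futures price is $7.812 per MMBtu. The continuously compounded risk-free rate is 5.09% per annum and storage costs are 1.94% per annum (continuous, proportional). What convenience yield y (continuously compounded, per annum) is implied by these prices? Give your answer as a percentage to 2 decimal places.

5.31%

F = S·e^((r+u−y)T) ⇒ (r+u−y) = ln(F/S)/T
ln(7.812/7.712) = 0.012883; /T ⇒ 0.017177
y = r + u − ln(F/S)/T = 0.0509 + 0.0194 − 0.017177 = 0.053123
y = 5.31%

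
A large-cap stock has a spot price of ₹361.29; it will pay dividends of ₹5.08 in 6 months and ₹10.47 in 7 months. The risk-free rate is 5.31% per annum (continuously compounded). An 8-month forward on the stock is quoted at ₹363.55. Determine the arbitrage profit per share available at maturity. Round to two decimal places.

PV(dividends) I = 5.08·e^(−0.0531·6/12) + 10.47·e^(−0.0531·7/12) = 15.0976
Fair forward F* = (S − I)·e^(rT) = (361.29 − 15.0976)·e^0.035400 = 346.1924 × 1.036034 = 358.6671
Market ₹363.55 > fair 358.6671: forward overpriced → cash-and-carry (borrow at r, buy the stock and collect the dividends, short the forward).
Profit at T = |F_mkt − F*| = |363.55 − 358.6671| = ₹4.88 per share

₹4.88 per share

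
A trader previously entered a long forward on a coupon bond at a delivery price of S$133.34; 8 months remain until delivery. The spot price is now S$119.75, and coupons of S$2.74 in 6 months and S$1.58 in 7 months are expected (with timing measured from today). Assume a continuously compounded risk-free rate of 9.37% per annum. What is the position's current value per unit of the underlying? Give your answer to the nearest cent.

PV(remaining coupons) I = 2.74·e^(−0.0937·6/12) + 1.58·e^(−0.0937·7/12) = 4.1105
Current forward F = (S − I)·e^(rT) = (119.75 − 4.1105)·e^(0.0937·8/12) = 115.6395 × 1.064459 = 123.0935
Value (long) = (F − K)·e^(−rT) = (123.0935 − 133.34) × 0.939444 = -9.6260
Value = -S$9.63

-S$9.63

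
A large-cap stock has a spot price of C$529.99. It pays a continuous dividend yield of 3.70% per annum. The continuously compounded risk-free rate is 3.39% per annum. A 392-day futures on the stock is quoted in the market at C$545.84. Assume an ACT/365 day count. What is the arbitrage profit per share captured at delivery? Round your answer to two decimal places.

Fair futures: F* = S·e^(carry·T), with carry = (r − q) = 0.0339 − 0.0370 = -0.0031
F* = 529.99 · e^(-0.0031 × 392/365) = 529.99 · e^-0.003329 = 529.99 × 0.996677 = C$528.2288
Market C$545.84 > fair C$528.2288: forward overpriced → cash-and-carry (buy spot, short the forward).
At maturity, profit = |F_mkt − F*| = |545.84 − 528.2288| = C$17.61 per share

C$17.61 per share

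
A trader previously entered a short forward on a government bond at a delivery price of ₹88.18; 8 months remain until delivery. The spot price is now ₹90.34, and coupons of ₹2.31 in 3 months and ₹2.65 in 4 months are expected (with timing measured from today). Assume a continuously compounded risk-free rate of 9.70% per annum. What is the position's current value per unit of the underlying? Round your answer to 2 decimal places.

-₹2.86

PV(remaining coupons) I = 2.31·e^(−0.0970·3/12) + 2.65·e^(−0.0970·4/12) = 4.8203
Current forward F = (S − I)·e^(rT) = (90.34 − 4.8203)·e^(0.0970·8/12) = 85.5197 × 1.066803 = 91.2327
Value (long) = (F − K)·e^(−rT) = (91.2327 − 88.18) × 0.937380 = 2.8615
Short position value = −(long value) = -₹2.86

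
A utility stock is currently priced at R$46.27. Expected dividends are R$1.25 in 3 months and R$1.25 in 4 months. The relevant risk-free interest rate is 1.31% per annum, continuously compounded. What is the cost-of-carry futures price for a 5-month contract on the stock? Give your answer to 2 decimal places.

R$44.02

PV(dividends) I = 1.25·e^(−0.0131·3/12) + 1.25·e^(−0.0131·4/12)
I = 1.2459 + 1.2446 = 2.4905
F = (S − I)·e^(rT) = (46.27 − 2.4905) · e^(0.0131·5/12)
= 43.7795 · e^0.005458 = 43.7795 × 1.005473 = R$44.02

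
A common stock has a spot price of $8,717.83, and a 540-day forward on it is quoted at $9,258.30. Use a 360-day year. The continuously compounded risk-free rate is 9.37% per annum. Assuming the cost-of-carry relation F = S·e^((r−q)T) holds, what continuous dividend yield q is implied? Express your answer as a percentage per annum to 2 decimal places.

5.36%

From F = S·e^((r−q)T): (r − q) = ln(F/S)/T
ln(9258.30/8717.83) = ln(1.061996) = 0.060150
(r − q) = 0.060150 / (540/360) = 0.040100
q = r − ln(F/S)/T = 0.0937 − 0.040100 = 0.053600
q = 5.36%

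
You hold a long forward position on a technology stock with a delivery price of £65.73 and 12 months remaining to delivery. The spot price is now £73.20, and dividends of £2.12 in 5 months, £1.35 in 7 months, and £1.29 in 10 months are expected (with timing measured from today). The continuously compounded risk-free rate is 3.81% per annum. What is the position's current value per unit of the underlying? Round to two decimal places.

PV(remaining dividends) I = 2.12·e^(−0.0381·5/12) + 1.35·e^(−0.0381·7/12) + 1.29·e^(−0.0381·10/12) = 4.6566
Current forward F = (S − I)·e^(rT) = (73.20 − 4.6566)·e^(0.0381·12/12) = 68.5434 × 1.038835 = 71.2053
Value (long) = (F − K)·e^(−rT) = (71.2053 − 65.73) × 0.962617 = 5.2706
Value = £5.27

£5.27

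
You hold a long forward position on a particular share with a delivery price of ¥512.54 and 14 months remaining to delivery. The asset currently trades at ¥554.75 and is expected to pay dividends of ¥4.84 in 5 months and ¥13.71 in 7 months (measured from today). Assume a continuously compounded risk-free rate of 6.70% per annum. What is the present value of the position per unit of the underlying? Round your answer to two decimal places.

PV(remaining dividends) I = 4.84·e^(−0.0670·5/12) + 13.71·e^(−0.0670·7/12) = 17.8913
Current forward F = (S − I)·e^(rT) = (554.75 − 17.8913)·e^(0.0670·14/12) = 536.8587 × 1.081303 = 580.5069
Value (long) = (F − K)·e^(−rT) = (580.5069 − 512.54) × 0.924810 = 62.8565
Value = ¥62.86

¥62.86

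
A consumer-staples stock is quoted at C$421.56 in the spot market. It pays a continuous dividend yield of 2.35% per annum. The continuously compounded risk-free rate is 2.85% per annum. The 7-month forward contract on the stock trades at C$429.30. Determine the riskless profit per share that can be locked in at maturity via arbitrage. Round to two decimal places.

C$6.51 per share

Fair forward: F* = S·e^(carry·T), with carry = (r − q) = 0.0285 − 0.0235 = 0.0050
F* = 421.56 · e^(0.0050 × 7/12) = 421.56 · e^0.002917 = 421.56 × 1.002921 = C$422.7914
Market C$429.30 > fair C$422.7914: forward overpriced → cash-and-carry (buy spot, short the forward).
At maturity, profit = |F_mkt − F*| = |429.30 − 422.7914| = C$6.51 per share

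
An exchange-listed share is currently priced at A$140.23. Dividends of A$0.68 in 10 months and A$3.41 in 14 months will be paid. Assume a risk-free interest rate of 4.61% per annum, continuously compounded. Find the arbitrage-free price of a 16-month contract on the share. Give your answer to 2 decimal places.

PV(dividends) I = 0.68·e^(−0.0461·10/12) + 3.41·e^(−0.0461·14/12)
I = 0.6544 + 3.2314 = 3.8858
F = (S − I)·e^(rT) = (140.23 − 3.8858) · e^(0.0461·16/12)
= 136.3442 · e^0.061467 = 136.3442 × 1.063395 = A$144.99

A$144.99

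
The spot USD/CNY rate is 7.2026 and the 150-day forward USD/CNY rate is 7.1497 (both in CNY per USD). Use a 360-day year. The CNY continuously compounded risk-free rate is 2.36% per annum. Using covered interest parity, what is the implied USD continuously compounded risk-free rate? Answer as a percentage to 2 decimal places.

F = S·e^((r_CNY − r_USD)T) ⇒ r_USD = r_CNY − ln(F/S)/T
ln(7.1497/7.2026) = -0.007372; /(150/360) = -0.017693
r_USD = 0.0236 + 0.017693 = 0.041293
r_USD = 4.13%

4.13%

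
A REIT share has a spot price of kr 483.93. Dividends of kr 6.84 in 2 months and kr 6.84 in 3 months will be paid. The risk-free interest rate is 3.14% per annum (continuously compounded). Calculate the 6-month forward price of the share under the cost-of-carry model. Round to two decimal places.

kr 477.78

PV(dividends) I = 6.84·e^(−0.0314·2/12) + 6.84·e^(−0.0314·3/12)
I = 6.8043 + 6.7865 = 13.5908
F = (S − I)·e^(rT) = (483.93 − 13.5908) · e^(0.0314·6/12)
= 470.3392 · e^0.015700 = 470.3392 × 1.015824 = kr 477.78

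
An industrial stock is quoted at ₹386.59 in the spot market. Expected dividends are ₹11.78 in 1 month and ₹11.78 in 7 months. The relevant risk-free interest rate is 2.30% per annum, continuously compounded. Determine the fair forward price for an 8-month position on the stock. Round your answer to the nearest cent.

PV(dividends) I = 11.78·e^(−0.0230·1/12) + 11.78·e^(−0.0230·7/12)
I = 11.7574 + 11.6230 = 23.3804
F = (S − I)·e^(rT) = (386.59 − 23.3804) · e^(0.0230·8/12)
= 363.2096 · e^0.015333 = 363.2096 × 1.015451 = ₹368.82

₹368.82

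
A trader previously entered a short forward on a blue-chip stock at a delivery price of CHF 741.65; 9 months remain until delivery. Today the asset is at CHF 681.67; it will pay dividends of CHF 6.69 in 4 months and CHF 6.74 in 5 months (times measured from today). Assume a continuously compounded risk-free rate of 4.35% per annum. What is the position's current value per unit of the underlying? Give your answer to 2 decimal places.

PV(remaining dividends) I = 6.69·e^(−0.0435·4/12) + 6.74·e^(−0.0435·5/12) = 13.2126
Current forward F = (S − I)·e^(rT) = (681.67 − 13.2126)·e^(0.0435·9/12) = 668.4574 × 1.033163 = 690.6255
Value (long) = (F − K)·e^(−rT) = (690.6255 − 741.65) × 0.967901 = -49.3867
Short position value = −(long value) = CHF 49.39

CHF 49.39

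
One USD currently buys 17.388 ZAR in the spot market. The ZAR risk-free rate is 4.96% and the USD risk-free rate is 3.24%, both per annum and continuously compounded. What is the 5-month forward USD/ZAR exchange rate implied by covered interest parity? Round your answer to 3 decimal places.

17.513

F = S·e^((r_ZAR − r_USD)T) = 17.388 · e^((0.0496 − 0.0324) × 5/12)
= 17.388 · e^0.007167 = 17.388 × 1.007193
F = 17.513 ZAR per USD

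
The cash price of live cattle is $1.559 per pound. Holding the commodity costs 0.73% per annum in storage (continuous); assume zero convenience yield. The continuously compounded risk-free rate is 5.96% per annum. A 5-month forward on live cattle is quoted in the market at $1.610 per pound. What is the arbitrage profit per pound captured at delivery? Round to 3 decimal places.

$0.007 per pound

Fair forward: F* = S·e^(carry·T), with carry = (r + u) = 0.0596 + 0.0073 = 0.0669
F* = 1.559 · e^(0.0669 × 5/12) = 1.559 · e^0.027875 = 1.559 × 1.028267 = $1.6031
Market $1.610 > fair $1.6031: forward overpriced → cash-and-carry (buy spot, short the forward).
At maturity, profit = |F_mkt − F*| = |1.610 − 1.6031| = $0.007 per pound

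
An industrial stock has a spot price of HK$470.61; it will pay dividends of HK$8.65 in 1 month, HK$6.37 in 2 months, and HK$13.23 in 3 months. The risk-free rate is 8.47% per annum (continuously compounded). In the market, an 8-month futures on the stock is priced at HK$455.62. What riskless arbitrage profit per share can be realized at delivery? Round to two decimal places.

HK$12.89 per share

PV(dividends) I = 8.65·e^(−0.0847·1/12) + 6.37·e^(−0.0847·2/12) + 13.23·e^(−0.0847·3/12) = 27.8227
Fair futures F* = (S − I)·e^(rT) = (470.61 − 27.8227)·e^0.056467 = 442.7873 × 1.058092 = 468.5097
Market HK$455.62 < fair 468.5097: forward underpriced → reverse cash-and-carry (short the stock, invest proceeds at r, pay the dividends, go long the forward).
Profit at T = |F_mkt − F*| = |455.62 − 468.5097| = HK$12.89 per share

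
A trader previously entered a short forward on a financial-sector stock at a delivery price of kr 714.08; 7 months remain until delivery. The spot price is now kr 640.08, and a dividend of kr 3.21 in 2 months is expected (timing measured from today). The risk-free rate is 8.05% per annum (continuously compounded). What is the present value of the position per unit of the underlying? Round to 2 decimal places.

kr 44.41

PV(remaining dividends) I = 3.21·e^(−0.0805·2/12) = 3.1672
Current forward F = (S − I)·e^(rT) = (640.08 − 3.1672)·e^(0.0805·7/12) = 636.9128 × 1.048078 = 667.5343
Value (long) = (F − K)·e^(−rT) = (667.5343 − 714.08) × 0.954127 = -44.4105
Short position value = −(long value) = kr 44.41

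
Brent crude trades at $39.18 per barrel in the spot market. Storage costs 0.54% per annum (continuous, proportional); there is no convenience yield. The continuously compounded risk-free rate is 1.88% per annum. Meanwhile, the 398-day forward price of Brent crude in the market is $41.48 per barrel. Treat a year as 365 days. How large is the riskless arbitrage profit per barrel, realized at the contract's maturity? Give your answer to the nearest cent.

$1.25 per barrel

Fair forward: F* = S·e^(carry·T), with carry = (r + u) = 0.0188 + 0.0054 = 0.0242
F* = 39.18 · e^(0.0242 × 398/365) = 39.18 · e^0.026388 = 39.18 × 1.026739 = $40.2276
Market $41.48 > fair $40.2276: forward overpriced → cash-and-carry (buy spot, short the forward).
At maturity, profit = |F_mkt − F*| = |41.48 − 40.2276| = $1.25 per barrel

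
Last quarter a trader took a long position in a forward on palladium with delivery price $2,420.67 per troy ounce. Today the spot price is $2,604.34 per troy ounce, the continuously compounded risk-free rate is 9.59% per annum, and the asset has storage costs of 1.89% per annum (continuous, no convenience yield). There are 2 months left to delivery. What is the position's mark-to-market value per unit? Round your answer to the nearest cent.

Current fair forward for the remaining 2 months: F = S·e^((r + u)·T), (r + u) = 0.0959 + 0.0189 = 0.1148
F = 2604.34 · e^(0.1148 × 2/12) = 2604.34 × 1.01931755 = 2654.6495
Value of long forward = (F − K)·e^(−rT) = (2654.6495 − 2420.67) · e^(−0.0959·2/12)
= 233.9795 × 0.98414372 = 230.27

$230.27 per troy ounce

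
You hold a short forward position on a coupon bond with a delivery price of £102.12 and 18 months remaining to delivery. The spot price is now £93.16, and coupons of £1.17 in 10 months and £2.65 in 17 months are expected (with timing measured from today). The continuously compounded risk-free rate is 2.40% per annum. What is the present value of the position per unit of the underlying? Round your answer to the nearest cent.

£9.06

PV(remaining coupons) I = 1.17·e^(−0.0240·10/12) + 2.65·e^(−0.0240·17/12) = 3.7082
Current forward F = (S − I)·e^(rT) = (93.16 − 3.7082)·e^(0.0240·18/12) = 89.4518 × 1.036656 = 92.7307
Value (long) = (F − K)·e^(−rT) = (92.7307 − 102.12) × 0.964640 = -9.0573
Short position value = −(long value) = £9.06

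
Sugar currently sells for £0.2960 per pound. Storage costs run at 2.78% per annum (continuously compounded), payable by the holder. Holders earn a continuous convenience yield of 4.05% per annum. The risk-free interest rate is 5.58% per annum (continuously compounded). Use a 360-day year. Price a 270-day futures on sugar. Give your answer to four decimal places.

£0.3057 per pound

Net carry = r + u − y = 0.0558 + 0.0278 − 0.0405 = 0.0431
F = S·e^((r+u−y)T) = 0.2960 · e^(0.0431 × 270/360) = 0.2960 · e^0.032325
= 0.2960 × 1.032853 = £0.3057 per pound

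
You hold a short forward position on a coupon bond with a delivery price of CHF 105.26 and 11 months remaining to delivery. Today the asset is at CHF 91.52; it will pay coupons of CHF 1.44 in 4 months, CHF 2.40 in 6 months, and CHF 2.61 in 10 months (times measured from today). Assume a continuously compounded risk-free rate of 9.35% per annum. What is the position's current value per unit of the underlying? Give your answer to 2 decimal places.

CHF 11.19

PV(remaining coupons) I = 1.44·e^(−0.0935·4/12) + 2.40·e^(−0.0935·6/12) + 2.61·e^(−0.0935·10/12) = 6.1006
Current forward F = (S − I)·e^(rT) = (91.52 − 6.1006)·e^(0.0935·11/12) = 85.4194 × 1.089489 = 93.0635
Value (long) = (F − K)·e^(−rT) = (93.0635 − 105.26) × 0.917862 = -11.1947
Short position value = −(long value) = CHF 11.19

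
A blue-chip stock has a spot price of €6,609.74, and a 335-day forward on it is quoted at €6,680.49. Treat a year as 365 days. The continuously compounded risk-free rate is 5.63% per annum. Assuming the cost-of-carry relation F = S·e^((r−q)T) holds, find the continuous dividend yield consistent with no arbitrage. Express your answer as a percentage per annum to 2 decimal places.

4.47%

From F = S·e^((r−q)T): (r − q) = ln(F/S)/T
ln(6680.49/6609.74) = ln(1.010704) = 0.010647
(r − q) = 0.010647 / (335/365) = 0.011600
q = r − ln(F/S)/T = 0.0563 − 0.011600 = 0.044700
q = 4.47%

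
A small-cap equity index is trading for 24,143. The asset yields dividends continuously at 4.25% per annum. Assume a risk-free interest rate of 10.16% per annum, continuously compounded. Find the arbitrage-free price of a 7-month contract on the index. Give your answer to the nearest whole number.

24,990

F = S·e^((r − q)T) = 24143 · e^((0.1016 − 0.0425) × 7/12)
= 24143 · e^0.034475 = 24143 × 1.035076
F = 24,990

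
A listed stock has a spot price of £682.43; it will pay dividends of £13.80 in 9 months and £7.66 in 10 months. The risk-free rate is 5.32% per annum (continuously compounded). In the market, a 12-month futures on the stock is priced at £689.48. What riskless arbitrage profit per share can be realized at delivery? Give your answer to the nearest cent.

£8.53 per share

PV(dividends) I = 13.80·e^(−0.0532·9/12) + 7.66·e^(−0.0532·10/12) = 20.5880
Fair futures F* = (S − I)·e^(rT) = (682.43 − 20.5880)·e^0.053200 = 661.8420 × 1.054641 = 698.0057
Market £689.48 < fair 698.0057: forward underpriced → reverse cash-and-carry (short the stock, invest proceeds at r, pay the dividends, go long the forward).
Profit at T = |F_mkt − F*| = |689.48 − 698.0057| = £8.53 per share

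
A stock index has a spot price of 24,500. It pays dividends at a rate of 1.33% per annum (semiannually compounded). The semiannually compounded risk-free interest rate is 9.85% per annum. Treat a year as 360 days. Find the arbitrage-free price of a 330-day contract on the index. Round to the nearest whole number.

26,434

F = S · (1+r/2)^(2T) / (1+q/2)^(2T)
= 24500 × 1.092140 / 1.012225 = 24500 × 1.078950
F = 26,434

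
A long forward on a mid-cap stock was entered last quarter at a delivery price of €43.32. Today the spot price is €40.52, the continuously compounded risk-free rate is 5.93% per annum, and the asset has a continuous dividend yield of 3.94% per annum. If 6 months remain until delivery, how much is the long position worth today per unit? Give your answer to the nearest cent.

Current fair forward for the remaining 6 months: F = S·e^((r − q)·T), (r − q) = 0.0593 − 0.0394 = 0.0199
F = 40.52 · e^(0.0199 × 6/12) = 40.52 × 1.010000 = 40.9252
Value of long forward = (F − K)·e^(−rT) = (40.9252 − 43.32) · e^(−0.0593·6/12)
= -2.3948 × 0.970785 = -2.32

-€2.32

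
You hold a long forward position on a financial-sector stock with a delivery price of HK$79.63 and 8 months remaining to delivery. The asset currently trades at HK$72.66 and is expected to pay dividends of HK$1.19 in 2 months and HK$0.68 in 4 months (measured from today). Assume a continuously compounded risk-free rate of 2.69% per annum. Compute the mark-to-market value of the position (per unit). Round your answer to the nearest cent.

-HK$7.41

PV(remaining dividends) I = 1.19·e^(−0.0269·2/12) + 0.68·e^(−0.0269·4/12) = 1.8586
Current forward F = (S − I)·e^(rT) = (72.66 − 1.8586)·e^(0.0269·8/12) = 70.8014 × 1.018095 = 72.0826
Value (long) = (F − K)·e^(−rT) = (72.0826 − 79.63) × 0.982227 = -7.4133
Value = -HK$7.41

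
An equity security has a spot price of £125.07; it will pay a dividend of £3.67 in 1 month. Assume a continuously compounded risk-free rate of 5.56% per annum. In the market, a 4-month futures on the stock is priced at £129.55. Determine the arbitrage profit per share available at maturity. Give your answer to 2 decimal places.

£5.86 per share

PV(dividends) I = 3.67·e^(−0.0556·1/12) = 3.6530
Fair futures F* = (S − I)·e^(rT) = (125.07 − 3.6530)·e^0.018533 = 121.4170 × 1.018706 = 123.6882
Market £129.55 > fair 123.6882: forward overpriced → cash-and-carry (borrow at r, buy the stock and collect the dividends, short the forward).
Profit at T = |F_mkt − F*| = |129.55 − 123.6882| = £5.86 per share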